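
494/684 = 13/18 ≈ 0.722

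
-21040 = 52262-73302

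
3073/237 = 12 + 229/237 ≈ 12.97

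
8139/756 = 10+193/252 ≈ 10.77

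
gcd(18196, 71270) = 2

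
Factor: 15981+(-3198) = 3^1*4261^1 = 12783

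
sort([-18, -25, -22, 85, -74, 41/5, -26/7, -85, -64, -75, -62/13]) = [-85, -75, -74, -64, -25, -22, -18, -62/13, -26/7, 41/5, 85]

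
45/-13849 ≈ -0.00325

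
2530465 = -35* (-72299)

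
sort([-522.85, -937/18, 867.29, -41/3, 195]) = [-522.85, -937/18, -41/3, 195, 867.29]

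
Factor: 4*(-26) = -1*2^3*13^1 = -104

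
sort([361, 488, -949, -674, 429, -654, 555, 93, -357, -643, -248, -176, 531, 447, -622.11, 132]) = [-949, -674, -654, -643, -622.11, -357, -248, -176, 93, 132, 361, 429, 447, 488, 531, 555]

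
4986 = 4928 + 58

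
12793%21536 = 12793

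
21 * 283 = 5943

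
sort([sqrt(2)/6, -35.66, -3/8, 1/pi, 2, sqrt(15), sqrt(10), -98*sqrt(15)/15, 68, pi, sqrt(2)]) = [-35.66, -98*sqrt(15)/15, -3/8, sqrt(2)/6, 1/pi, sqrt(2), 2, pi, sqrt(10), sqrt(15), 68]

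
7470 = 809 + 6661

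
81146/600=40573/300 ≈ 135.24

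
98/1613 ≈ 0.0608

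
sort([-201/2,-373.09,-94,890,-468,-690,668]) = [-690,-468,-373.09,-201/2,-94,668,890]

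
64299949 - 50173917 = 14126032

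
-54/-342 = 3/19≈0.158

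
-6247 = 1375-7622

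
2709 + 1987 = 4696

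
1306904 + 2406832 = 3713736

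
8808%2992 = 2824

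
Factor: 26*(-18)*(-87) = 2^2*3^3*13^1*29^1 = 40716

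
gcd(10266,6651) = 3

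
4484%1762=960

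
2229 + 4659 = 6888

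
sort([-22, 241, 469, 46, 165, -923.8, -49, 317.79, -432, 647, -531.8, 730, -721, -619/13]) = [-923.8, -721, -531.8, -432, -49, -619/13, -22, 46, 165, 241, 317.79, 469, 647, 730]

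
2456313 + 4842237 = 7298550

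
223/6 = 37 + 1/6 ≈ 37.17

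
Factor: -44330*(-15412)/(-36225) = -1*2^3*3^(-2)*5^(-1)*7^(-1)*11^1*13^1*23^(-1)*31^1*3853^1 = -136642792/7245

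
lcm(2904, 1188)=26136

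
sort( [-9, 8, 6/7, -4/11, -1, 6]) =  [-9, -1, -4/11, 6/7, 6, 8]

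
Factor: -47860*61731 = -1*2^2*3^2*5^1*19^3*2393^1 = -2954445660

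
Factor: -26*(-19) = 2^1*13^1*19^1 = 494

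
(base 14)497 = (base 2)1110010101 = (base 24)1e5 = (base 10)917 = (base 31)ti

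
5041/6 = 840 + 1/6 ≈ 840.17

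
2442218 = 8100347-5658129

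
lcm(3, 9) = 9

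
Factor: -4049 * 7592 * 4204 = -1 * 2^5 * 13^1 * 73^1 * 1051^1 * 4049^1 = -129230993632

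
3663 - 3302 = 361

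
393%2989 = 393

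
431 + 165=596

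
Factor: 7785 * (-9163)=-1 * 3^2 * 5^1 * 7^2 * 11^1 * 17^1 * 173^1=-71333955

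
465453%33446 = 30655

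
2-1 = 1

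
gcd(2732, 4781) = 683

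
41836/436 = 10459/109 ≈ 95.95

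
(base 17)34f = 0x3b6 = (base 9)1265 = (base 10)950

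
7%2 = 1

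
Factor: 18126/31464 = 2^(-2) * 23^(-1) * 53^1 = 53/92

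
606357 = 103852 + 502505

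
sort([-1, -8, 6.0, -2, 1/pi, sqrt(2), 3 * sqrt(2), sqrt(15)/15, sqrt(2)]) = [-8, -2, -1, sqrt(15)/15, 1/pi, sqrt(2), sqrt(2), 3 * sqrt(2), 6.0]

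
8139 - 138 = 8001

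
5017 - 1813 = 3204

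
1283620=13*98740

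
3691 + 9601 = 13292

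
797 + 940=1737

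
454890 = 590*771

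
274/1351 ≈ 0.203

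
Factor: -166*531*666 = -1*2^2*3^4*37^1*59^1*83^1 = -58705236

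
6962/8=870 + 1/4=870.25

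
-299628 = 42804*(-7)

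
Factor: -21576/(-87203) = 2^3 * 3^1 * 97^(-1) = 24/97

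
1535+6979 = 8514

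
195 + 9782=9977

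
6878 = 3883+2995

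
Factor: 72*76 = 2^5*3^2*19^1 = 5472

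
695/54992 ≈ 0.0126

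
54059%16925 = 3284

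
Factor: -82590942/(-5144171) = 2^1*3^1*7^1*31^(-1)*263^1*7477^1*165941^(-1)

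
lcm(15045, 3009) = 15045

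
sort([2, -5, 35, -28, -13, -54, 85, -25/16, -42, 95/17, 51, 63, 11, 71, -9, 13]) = [-54, -42, -28, -13, -9, -5, -25/16, 2, 95/17, 11, 13, 35, 51, 63, 71, 85]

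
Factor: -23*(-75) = 3^1*5^2*23^1 = 1725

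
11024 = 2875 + 8149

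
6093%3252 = 2841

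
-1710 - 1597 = -3307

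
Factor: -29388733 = -1 * 11^1 * 17^1 * 23^1 * 6833^1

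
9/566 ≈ 0.0159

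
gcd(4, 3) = 1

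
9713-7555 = 2158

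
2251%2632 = 2251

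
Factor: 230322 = 2^1*3^1*23^1*1669^1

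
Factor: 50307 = 3^1 * 41^1 * 409^1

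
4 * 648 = 2592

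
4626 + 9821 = 14447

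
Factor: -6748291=-1*11^2*43^1*1297^1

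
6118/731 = 8 + 270/731 ≈ 8.37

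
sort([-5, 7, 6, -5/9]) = [-5, -5/9, 6, 7]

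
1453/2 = 726 + 1/2 = 726.50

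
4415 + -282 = 4133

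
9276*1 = 9276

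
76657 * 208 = 15944656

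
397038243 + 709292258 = 1106330501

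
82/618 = 41/309 ≈ 0.133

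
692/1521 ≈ 0.455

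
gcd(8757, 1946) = 973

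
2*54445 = 108890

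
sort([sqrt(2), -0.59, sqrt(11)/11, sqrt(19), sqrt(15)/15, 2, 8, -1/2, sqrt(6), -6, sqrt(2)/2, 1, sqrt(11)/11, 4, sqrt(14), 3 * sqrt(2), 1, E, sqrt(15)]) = [-6, -0.59, -1/2, sqrt(15)/15, sqrt(11)/11, sqrt(11)/11, sqrt(2)/2, 1, 1, sqrt(2), 2, sqrt(6), E, sqrt(14), sqrt(15), 4, 3 * sqrt(2), sqrt(19), 8]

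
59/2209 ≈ 0.0267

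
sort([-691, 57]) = [-691, 57]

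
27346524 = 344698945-317352421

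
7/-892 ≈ -0.00785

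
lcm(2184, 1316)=102648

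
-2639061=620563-3259624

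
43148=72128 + -28980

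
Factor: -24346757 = -1 * 101^1 * 193^1 * 1249^1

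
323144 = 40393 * 8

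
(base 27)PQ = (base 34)KL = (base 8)1275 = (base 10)701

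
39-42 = -3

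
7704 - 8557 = -853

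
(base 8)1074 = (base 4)20330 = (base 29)jl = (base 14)2cc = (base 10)572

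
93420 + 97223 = 190643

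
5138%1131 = 614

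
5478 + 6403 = 11881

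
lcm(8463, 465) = 42315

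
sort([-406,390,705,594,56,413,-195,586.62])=[-406,-195,56,390,413,586.62,594,705]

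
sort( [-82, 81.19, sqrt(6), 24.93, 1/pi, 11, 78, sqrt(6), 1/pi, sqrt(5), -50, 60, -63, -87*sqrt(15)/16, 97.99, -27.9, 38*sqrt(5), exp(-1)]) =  [-82, -63, -50, -27.9, -87*sqrt(15)/16, 1/pi, 1/pi, exp(-1), sqrt(5), sqrt(6), sqrt(6), 11, 24.93, 60, 78, 81.19, 38*sqrt(5), 97.99]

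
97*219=21243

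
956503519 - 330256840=626246679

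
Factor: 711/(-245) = -1*3^2*5^(-1)*7^(-2)*79^1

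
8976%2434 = 1674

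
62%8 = 6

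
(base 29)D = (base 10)13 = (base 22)D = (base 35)D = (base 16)D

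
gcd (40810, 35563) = 583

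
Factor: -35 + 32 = -1 * 3^1 = -3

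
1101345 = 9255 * 119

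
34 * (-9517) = -323578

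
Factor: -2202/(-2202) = 1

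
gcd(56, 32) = 8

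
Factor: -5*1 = -1*5^1 = -5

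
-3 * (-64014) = 192042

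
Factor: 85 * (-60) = -1 * 2^2 * 3^1 * 5^2 * 17^1 = -5100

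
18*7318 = 131724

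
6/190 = 3/95≈0.0316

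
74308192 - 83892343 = -9584151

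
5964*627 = 3739428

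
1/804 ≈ 0.00124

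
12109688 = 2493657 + 9616031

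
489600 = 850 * 576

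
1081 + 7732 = 8813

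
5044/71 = 71 + 3/71 ≈ 71.04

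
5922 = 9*658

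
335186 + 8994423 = 9329609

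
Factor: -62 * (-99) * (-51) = -1 * 2^1 * 3^3 * 11^1 * 17^1 * 31^1 = -313038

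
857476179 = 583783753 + 273692426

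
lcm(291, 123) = 11931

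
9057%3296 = 2465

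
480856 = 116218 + 364638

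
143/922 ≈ 0.155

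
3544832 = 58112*61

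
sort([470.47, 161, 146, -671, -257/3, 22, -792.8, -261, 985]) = [-792.8, -671, -261, -257/3, 22, 146, 161, 470.47, 985]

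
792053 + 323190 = 1115243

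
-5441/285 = -19 - 26/285 ≈ -19.09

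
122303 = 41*2983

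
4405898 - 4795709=-389811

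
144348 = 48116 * 3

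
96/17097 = 32/5699 ≈ 0.00562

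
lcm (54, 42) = 378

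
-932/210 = -466/105 ≈ -4.44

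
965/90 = 10 + 13/18 ≈ 10.72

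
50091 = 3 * 16697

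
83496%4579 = 1074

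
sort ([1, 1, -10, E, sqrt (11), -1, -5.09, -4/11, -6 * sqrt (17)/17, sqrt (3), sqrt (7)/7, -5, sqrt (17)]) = [-10, -5.09, -5, -6 * sqrt (17)/17, -1, -4/11, sqrt (7)/7, 1, 1, sqrt (3), E, sqrt (11), sqrt (17)]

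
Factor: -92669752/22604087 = -1 * 2^3 * 7^1 * 11^ (-1) * 1654817^1 * 2054917^ (-1)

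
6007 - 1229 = 4778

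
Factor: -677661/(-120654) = 2^(-1) * 3^(-1) * 113^1 * 1999^1 * 6703^(-1) = 225887/40218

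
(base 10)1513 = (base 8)2751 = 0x5e9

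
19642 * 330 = 6481860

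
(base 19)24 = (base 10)42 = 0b101010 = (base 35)17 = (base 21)20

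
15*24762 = 371430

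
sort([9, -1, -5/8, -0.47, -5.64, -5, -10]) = [-10, -5.64, -5, -1, -5/8, -0.47, 9]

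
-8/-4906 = 4/2453 ≈ 0.00163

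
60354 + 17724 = 78078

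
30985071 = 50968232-19983161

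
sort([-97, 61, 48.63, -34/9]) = [-97, -34/9, 48.63, 61]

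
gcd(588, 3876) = 12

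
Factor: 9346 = 2^1*4673^1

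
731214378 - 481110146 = 250104232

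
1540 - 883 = 657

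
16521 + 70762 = 87283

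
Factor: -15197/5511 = -1*3^(-1)*7^1*11^(-1)*13^1 = -91/33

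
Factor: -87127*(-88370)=2^1*5^1*151^1*577^1*8837^1=7699412990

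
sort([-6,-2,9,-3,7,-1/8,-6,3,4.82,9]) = [-6,-6,-3,-2,-1/8,3,4.82,7,9,9]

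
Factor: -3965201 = -1*1657^1*2393^1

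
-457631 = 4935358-5392989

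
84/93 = 28/31 ≈ 0.903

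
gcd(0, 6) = 6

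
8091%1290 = 351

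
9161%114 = 41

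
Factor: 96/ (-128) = -1 * 2^ (-2) * 3^1 = -3/4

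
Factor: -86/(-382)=43^1*191^(-1)=43/191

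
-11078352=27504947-38583299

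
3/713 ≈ 0.00421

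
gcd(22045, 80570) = 5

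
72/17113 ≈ 0.00421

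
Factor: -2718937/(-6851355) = 3^(-1) * 5^(-1) * 7^(-1) * 13^1 * 23^(-1) * 199^1 * 1051^1 * 2837^(-1)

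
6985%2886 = 1213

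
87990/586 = 43995/293 ≈ 150.15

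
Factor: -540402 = -1 * 2^1 * 3^1 * 90067^1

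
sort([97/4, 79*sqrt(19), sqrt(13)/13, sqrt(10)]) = [sqrt(13)/13, sqrt(10), 97/4, 79*sqrt(19)]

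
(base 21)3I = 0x51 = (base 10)81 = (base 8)121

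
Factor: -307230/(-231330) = 7^2*19^1*701^(-1) = 931/701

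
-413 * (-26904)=11111352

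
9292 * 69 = 641148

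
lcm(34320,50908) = 3054480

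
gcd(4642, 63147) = 1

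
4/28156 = 1/7039≈0.000142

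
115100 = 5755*20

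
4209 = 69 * 61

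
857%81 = 47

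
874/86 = 10 + 7/43 ≈ 10.16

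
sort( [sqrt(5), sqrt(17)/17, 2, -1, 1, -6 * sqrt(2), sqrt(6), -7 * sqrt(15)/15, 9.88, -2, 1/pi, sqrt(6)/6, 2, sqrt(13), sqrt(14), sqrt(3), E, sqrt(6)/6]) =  [-6 * sqrt(2), -2, -7 * sqrt(15)/15, -1, sqrt(17)/17, 1/pi, sqrt(6)/6, sqrt(6)/6, 1, sqrt(3), 2, 2, sqrt(5), sqrt(6), E, sqrt(13), sqrt(14), 9.88]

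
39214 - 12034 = 27180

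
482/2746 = 241/1373 ≈ 0.176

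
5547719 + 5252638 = 10800357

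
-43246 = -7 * 6178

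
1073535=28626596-27553061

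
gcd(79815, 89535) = 15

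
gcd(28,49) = 7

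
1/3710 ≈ 0.000270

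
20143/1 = 20143 = 20143.00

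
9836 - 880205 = -870369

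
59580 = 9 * 6620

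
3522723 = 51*69073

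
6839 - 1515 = 5324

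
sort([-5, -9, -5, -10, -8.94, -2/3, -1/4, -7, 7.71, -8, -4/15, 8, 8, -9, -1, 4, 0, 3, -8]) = [-10, -9, -9, -8.94, -8, -8, -7, -5, -5, -1, -2/3, -4/15, -1/4, 0, 3, 4, 7.71, 8, 8]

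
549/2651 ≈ 0.207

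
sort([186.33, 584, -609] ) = [-609, 186.33, 584] 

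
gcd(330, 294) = 6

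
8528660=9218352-689692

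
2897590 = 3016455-118865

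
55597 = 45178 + 10419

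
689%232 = 225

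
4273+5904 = 10177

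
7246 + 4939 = 12185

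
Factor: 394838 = 2^1*197419^1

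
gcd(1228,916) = 4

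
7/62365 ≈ 0.000112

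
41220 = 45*916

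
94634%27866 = 11036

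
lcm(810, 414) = 18630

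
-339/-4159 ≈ 0.0815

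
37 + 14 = 51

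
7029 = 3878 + 3151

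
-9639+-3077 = -12716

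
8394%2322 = 1428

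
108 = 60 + 48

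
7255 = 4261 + 2994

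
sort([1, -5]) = [-5, 1]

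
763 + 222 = 985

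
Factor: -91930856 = -1 * 2^3 * 41^1 * 280277^1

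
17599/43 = 409 + 12/43 ≈ 409.28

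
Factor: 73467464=2^3 * 7^2 * 187417^1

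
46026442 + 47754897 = 93781339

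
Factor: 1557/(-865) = -1*3^2*5^(-1) = -9/5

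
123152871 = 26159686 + 96993185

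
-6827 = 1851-8678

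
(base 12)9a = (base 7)226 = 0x76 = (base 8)166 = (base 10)118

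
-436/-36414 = 218/18207 ≈ 0.0120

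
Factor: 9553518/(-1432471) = -1*2^1*3^3*13^1*17^(-1)*31^1*439^1*84263^(-1)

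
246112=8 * 30764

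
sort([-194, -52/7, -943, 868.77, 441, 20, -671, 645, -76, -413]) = [-943, -671, -413, -194, -76, -52/7, 20, 441, 645, 868.77]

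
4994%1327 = 1013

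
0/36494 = 0 = 0.00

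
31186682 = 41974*743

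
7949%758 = 369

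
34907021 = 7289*4789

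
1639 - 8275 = -6636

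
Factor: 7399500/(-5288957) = -1 * 2^2 * 3^1 * 5^3 * 43^(-1) * 47^(-1) * 2617^(-1) * 4933^1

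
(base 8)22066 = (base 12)5446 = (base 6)110530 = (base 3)110201100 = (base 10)9270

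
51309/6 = 8551+1/2 = 8551.50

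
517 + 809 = 1326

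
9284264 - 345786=8938478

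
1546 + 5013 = 6559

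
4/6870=2/3435 ≈ 0.000582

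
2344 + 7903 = 10247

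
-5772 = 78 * (-74)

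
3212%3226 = 3212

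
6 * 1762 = 10572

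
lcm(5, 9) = 45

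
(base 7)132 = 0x48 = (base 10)72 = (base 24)30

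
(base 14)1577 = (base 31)3ug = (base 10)3829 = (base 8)7365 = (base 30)47j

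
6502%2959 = 584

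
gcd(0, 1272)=1272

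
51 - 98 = -47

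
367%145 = 77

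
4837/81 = 59 + 58/81 ≈ 59.72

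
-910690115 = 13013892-923704007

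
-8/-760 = 1/95≈0.0105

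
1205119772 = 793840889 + 411278883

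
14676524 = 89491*164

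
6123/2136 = 2+617/712 ≈ 2.87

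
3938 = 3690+248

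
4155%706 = 625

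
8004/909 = 8 + 244/303 ≈ 8.81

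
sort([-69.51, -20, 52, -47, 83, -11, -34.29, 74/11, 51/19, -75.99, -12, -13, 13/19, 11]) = [-75.99, -69.51, -47, -34.29, -20, -13, -12, -11, 13/19, 51/19, 74/11, 11, 52, 83]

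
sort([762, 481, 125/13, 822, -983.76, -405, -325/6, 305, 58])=[-983.76, -405, -325/6, 125/13, 58, 305, 481, 762, 822]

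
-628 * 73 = -45844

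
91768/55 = 1668 + 28/55 ≈ 1668.51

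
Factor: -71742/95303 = -1 * 2^1 * 3^1 * 11^1 * 13^(-1) * 1087^1 * 7331^(-1)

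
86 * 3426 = 294636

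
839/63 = 13 + 20/63 ≈ 13.32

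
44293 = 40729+3564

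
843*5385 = 4539555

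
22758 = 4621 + 18137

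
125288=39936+85352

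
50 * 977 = 48850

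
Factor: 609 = 3^1*7^1*29^1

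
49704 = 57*872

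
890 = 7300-6410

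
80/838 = 40/419 ≈ 0.0955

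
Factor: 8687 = 7^1 * 17^1 * 73^1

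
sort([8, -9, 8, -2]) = [-9, -2, 8, 8]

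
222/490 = 111/245 ≈ 0.453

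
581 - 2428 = -1847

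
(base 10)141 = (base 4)2031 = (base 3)12020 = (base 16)8d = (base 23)63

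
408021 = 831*491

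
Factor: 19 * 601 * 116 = 2^2 * 19^1 * 29^1 * 601^1 = 1324604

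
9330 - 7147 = 2183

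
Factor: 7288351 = 7^1*827^1*1259^1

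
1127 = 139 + 988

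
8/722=4/361 ≈ 0.0111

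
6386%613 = 256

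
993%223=101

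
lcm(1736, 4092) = 57288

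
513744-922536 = -408792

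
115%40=35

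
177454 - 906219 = -728765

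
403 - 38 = 365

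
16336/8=2042=2042.00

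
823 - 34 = 789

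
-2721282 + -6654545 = -9375827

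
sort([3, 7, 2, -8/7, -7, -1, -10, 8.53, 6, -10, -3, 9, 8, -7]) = [-10, -10, -7, -7, -3, -8/7, -1, 2, 3, 6, 7, 8, 8.53, 9]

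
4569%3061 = 1508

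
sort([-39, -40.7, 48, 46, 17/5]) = [-40.7, -39, 17/5, 46, 48]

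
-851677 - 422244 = -1273921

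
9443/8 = 1180 + 3/8 ≈ 1180.38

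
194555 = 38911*5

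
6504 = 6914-410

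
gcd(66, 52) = 2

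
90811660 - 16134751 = 74676909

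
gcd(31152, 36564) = 132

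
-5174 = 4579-9753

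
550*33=18150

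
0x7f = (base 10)127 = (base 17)78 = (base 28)4f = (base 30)47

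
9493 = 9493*1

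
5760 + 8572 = 14332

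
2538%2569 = 2538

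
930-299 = 631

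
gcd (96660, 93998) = 2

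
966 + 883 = 1849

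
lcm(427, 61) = 427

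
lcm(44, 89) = 3916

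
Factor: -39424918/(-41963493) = 2^1*3^(-1)*11^(-1)*29^(-1)*3373^(-1)*1516343^1 = 3032686/3227961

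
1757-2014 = -257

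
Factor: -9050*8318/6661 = -1*2^2*5^2*181^1*4159^1*6661^ (-1) = -75277900/6661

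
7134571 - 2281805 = 4852766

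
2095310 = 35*59866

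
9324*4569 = 42601356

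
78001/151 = 516 + 85/151 ≈ 516.56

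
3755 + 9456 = 13211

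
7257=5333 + 1924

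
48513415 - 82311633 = -33798218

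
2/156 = 1/78 ≈ 0.0128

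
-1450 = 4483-5933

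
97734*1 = 97734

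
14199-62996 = -48797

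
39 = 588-549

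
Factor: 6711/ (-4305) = -1*5^ (-1)*7^ (-1)*41^ (-1)*2237^1 = -2237/1435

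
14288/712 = 20 + 6/89 ≈ 20.07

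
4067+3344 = 7411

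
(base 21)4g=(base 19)55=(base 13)79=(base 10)100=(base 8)144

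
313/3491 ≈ 0.0897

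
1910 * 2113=4035830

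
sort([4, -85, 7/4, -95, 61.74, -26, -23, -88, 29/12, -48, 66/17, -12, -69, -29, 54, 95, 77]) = [-95, -88, -85, -69, -48, -29, -26, -23, -12, 7/4, 29/12, 66/17, 4, 54, 61.74, 77, 95]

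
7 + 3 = 10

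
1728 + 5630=7358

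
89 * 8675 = 772075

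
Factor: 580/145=2^2=4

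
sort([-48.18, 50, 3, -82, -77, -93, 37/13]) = [-93, -82, -77, -48.18, 37/13, 3, 50]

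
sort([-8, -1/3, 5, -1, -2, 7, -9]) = [-9, -8, -2, -1, -1/3, 5, 7]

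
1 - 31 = -30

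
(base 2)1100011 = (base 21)4f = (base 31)36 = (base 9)120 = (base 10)99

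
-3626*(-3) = 10878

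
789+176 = 965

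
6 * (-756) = -4536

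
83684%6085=4579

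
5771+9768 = 15539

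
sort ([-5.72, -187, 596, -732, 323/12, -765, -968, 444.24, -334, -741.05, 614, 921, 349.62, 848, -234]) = [-968, -765, -741.05, -732, -334, -234, -187, -5.72, 323/12, 349.62, 444.24, 596, 614, 848, 921]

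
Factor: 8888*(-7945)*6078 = -1*2^4*3^1*5^1*7^1*11^1*101^1*227^1*1013^1 = -429198942480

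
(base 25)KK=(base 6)2224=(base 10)520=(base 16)208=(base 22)11E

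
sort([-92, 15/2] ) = [-92, 15/2] 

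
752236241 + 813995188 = 1566231429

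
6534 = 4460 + 2074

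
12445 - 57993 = -45548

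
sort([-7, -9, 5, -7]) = [-9, -7, -7, 5]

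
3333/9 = 370 + 1/3 ≈ 370.33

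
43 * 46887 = 2016141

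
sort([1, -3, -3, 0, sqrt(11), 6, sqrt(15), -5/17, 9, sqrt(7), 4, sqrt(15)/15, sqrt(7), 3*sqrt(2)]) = [-3, -3, -5/17, 0, sqrt(15)/15, 1, sqrt(7), sqrt(7), sqrt(11), sqrt(15), 4, 3*sqrt(2), 6, 9]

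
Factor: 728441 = 7^1*19^1*5477^1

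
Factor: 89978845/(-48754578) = -1*2^(-1)*3^(-1)*5^1*11^1*151^(-1)*199^1*8221^1*53813^(-1)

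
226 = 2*113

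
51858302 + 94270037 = 146128339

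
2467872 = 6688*369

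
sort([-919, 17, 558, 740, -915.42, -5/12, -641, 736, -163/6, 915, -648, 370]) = [-919, -915.42, -648, -641, -163/6, -5/12, 17, 370, 558, 736, 740, 915]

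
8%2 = 0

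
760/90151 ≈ 0.00843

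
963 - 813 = 150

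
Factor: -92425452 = -1*2^2*3^1*7^1*1100303^1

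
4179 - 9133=-4954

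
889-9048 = -8159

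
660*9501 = 6270660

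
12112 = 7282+4830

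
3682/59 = 62 + 24/59 ≈ 62.41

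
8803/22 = 400 + 3/22 ≈ 400.14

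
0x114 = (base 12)1b0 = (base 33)8c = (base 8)424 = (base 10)276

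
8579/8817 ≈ 0.973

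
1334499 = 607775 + 726724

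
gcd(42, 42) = 42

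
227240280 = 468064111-240823831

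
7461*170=1268370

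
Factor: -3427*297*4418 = -1*2^1*3^3*11^1*23^1*47^2*149^1 = -4496724342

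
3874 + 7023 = 10897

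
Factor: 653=653^1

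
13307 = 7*1901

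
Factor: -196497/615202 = -1 * 2^(-1) * 3^2 * 3119^1 * 43943^(-1) = -28071/87886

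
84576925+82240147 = 166817072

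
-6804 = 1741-8545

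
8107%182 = 99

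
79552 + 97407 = 176959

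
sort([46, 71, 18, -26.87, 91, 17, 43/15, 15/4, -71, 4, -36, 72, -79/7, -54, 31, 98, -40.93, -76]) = [-76, -71, -54, -40.93, -36, -26.87, -79/7, 43/15, 15/4, 4, 17, 18, 31, 46, 71, 72, 91, 98]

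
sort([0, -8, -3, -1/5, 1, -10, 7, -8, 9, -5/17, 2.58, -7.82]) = [-10, -8, -8, -7.82, -3, -5/17, -1/5, 0, 1, 2.58, 7, 9]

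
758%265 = 228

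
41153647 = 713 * 57719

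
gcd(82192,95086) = 2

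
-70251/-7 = 10035 + 6/7 ≈ 10035.86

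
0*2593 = 0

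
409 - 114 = 295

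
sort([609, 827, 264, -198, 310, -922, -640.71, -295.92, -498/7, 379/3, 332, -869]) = [-922, -869, -640.71, -295.92, -198, -498/7, 379/3, 264, 310, 332, 609, 827]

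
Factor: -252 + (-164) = -1*2^5*13^1 = -416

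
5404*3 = 16212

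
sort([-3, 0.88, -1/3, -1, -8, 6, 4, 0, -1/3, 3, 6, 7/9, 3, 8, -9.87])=[-9.87, -8, -3, -1, -1/3, -1/3, 0, 7/9, 0.88, 3, 3, 4, 6, 6, 8]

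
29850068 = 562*53114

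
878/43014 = 439/21507 ≈ 0.0204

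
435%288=147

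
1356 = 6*226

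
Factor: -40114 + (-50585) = -1 * 3^1 * 7^2 * 617^1 = -90699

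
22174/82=270 + 17/41≈270.41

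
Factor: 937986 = 2^1*3^1*7^1*23^1*971^1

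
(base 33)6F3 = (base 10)7032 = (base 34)62S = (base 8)15570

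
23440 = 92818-69378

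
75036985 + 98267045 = 173304030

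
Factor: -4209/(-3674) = 2^(-1) * 3^1 * 11^(-1) * 23^1 * 61^1 * 167^(-1)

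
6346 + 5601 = 11947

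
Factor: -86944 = -1 * 2^5 * 11^1 * 13^1 * 19^1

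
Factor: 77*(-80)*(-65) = 2^4*5^2*7^1*11^1*13^1 = 400400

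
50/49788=25/24894 ≈ 0.00100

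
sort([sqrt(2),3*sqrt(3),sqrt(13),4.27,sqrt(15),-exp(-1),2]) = [-exp(-1),sqrt(2),2,sqrt(13),sqrt(15),4.27,3*sqrt(3)]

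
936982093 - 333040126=603941967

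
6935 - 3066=3869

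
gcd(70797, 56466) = 3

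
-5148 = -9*572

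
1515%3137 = 1515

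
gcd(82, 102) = 2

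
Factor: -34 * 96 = -1 * 2^6 * 3^1 * 17^1 = -3264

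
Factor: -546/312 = -1 * 2^(-2) * 7^1 = -7/4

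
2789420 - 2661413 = 128007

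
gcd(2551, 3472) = 1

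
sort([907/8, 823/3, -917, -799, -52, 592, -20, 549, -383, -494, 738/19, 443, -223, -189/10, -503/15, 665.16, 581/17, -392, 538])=[-917, -799, -494, -392, -383, -223, -52, -503/15, -20, -189/10, 581/17, 738/19, 907/8, 823/3, 443, 538, 549, 592, 665.16]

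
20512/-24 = -2564/3≈-854.67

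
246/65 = 3 + 51/65 ≈ 3.78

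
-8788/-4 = 2197 = 2197.00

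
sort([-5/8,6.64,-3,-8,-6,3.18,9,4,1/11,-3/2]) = [-8,-6,-3,-3/2,-5/8,1/11,3.18,4,6.64,9]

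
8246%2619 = 389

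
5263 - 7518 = -2255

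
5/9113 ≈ 0.000549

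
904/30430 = 452/15215 ≈ 0.0297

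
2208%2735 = 2208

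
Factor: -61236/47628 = -1*3^2*7^(-1) = -9/7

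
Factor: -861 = -1 * 3^1 * 7^1 * 41^1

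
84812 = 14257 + 70555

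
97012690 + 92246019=189258709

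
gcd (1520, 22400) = 80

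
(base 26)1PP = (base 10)1351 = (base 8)2507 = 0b10101000111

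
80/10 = 8 = 8.00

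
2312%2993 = 2312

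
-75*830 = -62250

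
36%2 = 0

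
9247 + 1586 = 10833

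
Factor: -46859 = -1 * 47^1 * 997^1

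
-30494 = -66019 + 35525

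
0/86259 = 0 = 0.00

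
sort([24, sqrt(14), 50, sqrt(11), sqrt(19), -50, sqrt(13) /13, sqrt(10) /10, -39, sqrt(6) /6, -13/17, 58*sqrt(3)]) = [-50, -39, -13/17, sqrt(13) /13, sqrt(10) /10, sqrt(6) /6, sqrt(11), sqrt(14), sqrt(19), 24, 50, 58*sqrt(3)]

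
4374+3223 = 7597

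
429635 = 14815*29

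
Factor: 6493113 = 3^2*11^1*65587^1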